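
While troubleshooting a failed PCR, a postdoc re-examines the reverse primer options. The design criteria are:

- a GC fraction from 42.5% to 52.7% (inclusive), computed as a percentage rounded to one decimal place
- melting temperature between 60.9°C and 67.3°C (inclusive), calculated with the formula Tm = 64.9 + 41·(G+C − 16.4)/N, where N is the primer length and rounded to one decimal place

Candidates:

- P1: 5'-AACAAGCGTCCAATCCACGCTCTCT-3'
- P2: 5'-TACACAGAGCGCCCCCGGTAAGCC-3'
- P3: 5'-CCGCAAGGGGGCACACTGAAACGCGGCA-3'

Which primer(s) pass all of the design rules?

P1 (25 nt, A=7 T=5 G=3 C=10): GC 13/25 = 52.0% ✓; Tm = 64.9 + 41·(13 − 16.4)/25 = 59.3°C, outside 60.9–67.3°C ✗ — fails.
P2 (24 nt, A=6 T=2 G=6 C=10): GC 16/24 = 66.7%, outside 42.5–52.7% ✗; Tm = 64.9 + 41·(16 − 16.4)/24 = 64.2°C ✓ — fails.
P3 (28 nt, A=8 T=1 G=10 C=9): GC 19/28 = 67.9%, outside 42.5–52.7% ✗; Tm = 64.9 + 41·(19 − 16.4)/28 = 68.7°C, outside 60.9–67.3°C ✗ — fails.

None of the candidates satisfy all criteria.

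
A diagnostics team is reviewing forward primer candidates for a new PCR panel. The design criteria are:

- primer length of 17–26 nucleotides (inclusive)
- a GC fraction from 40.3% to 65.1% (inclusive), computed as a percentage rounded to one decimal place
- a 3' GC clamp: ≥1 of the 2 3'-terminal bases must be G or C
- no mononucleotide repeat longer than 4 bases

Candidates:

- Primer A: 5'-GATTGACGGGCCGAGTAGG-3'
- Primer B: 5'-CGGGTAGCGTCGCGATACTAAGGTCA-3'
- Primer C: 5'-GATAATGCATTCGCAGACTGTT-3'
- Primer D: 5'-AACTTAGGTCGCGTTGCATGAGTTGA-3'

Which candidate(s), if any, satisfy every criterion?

Primer A (19 nt, A=4 T=3 G=9 C=3): length 19 ✓; GC 12/19 = 63.2% ✓; 3' end GG has 2 G/C ✓; longest run = 3 ✓ — passes.
Primer B (26 nt, A=6 T=5 G=9 C=6): length 26 ✓; GC 15/26 = 57.7% ✓; 3' end CA has 1 G/C ✓; longest run = 3 ✓ — passes.
Primer C (22 nt, A=6 T=7 G=5 C=4): length 22 ✓; GC 9/22 = 40.9% ✓; 3' end TT has 0 G/C, need ≥1 ✗; longest run = 2 ✓ — fails.
Primer D (26 nt, A=6 T=8 G=8 C=4): length 26 ✓; GC 12/26 = 46.2% ✓; 3' end GA has 1 G/C ✓; longest run = 2 ✓ — passes.

Primer A, Primer B and Primer D.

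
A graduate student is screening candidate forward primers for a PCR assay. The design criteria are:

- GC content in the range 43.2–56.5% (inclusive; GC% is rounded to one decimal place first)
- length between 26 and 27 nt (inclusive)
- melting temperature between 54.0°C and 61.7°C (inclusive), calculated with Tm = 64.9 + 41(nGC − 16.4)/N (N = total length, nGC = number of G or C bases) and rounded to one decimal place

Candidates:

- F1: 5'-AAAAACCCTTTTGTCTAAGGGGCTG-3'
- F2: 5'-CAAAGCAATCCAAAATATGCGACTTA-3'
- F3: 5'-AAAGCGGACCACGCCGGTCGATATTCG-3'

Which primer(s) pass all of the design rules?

None of the candidates satisfy all criteria.

F1 (25 nt, A=7 T=7 G=6 C=5): GC 11/25 = 44.0% ✓; length 25, outside 26–27 ✗; Tm = 64.9 + 41·(11 − 16.4)/25 = 56.0°C ✓ — fails.
F2 (26 nt, A=12 T=5 G=3 C=6): GC 9/26 = 34.6%, outside 43.2–56.5% ✗; length 26 ✓; Tm = 64.9 + 41·(9 − 16.4)/26 = 53.2°C, outside 54.0–61.7°C ✗ — fails.
F3 (27 nt, A=7 T=4 G=8 C=8): GC 16/27 = 59.3%, outside 43.2–56.5% ✗; length 27 ✓; Tm = 64.9 + 41·(16 − 16.4)/27 = 64.3°C, outside 54.0–61.7°C ✗ — fails.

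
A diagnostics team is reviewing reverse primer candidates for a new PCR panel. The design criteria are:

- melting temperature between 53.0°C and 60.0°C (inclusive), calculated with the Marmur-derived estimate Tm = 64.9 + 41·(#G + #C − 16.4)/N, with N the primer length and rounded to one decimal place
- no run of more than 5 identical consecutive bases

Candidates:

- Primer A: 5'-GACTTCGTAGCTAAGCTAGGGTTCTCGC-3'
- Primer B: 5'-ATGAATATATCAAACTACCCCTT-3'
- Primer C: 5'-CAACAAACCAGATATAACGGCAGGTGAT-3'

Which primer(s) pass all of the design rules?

Primer C only.

Primer A (28 nt, A=5 T=8 G=8 C=7): Tm = 64.9 + 41·(15 − 16.4)/28 = 62.9°C, outside 53.0–60.0°C ✗; longest run = 3 ✓ — fails.
Primer B (23 nt, A=9 T=7 G=1 C=6): Tm = 64.9 + 41·(7 − 16.4)/23 = 48.1°C, outside 53.0–60.0°C ✗; longest run = 4 ✓ — fails.
Primer C (28 nt, A=12 T=4 G=6 C=6): Tm = 64.9 + 41·(12 − 16.4)/28 = 58.5°C ✓; longest run = 3 ✓ — passes.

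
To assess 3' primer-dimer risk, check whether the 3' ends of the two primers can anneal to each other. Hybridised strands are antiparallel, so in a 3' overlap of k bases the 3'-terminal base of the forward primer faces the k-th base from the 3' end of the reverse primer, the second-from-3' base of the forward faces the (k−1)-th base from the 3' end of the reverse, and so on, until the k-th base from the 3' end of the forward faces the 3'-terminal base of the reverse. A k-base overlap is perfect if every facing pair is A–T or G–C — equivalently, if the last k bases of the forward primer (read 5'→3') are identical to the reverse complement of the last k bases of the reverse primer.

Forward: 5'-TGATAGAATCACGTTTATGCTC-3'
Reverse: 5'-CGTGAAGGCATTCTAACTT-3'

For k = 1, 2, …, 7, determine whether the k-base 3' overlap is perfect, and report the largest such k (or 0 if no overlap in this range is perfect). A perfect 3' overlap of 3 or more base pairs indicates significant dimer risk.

Longest perfect overlap: 0 complementary base pairs; below the dimer-risk threshold (threshold 3).

Last 7 bases (5'→3') — forward …TATGCTC, reverse …CTAACTT.
Reverse complement of the reverse primer's last 7 bases: AAGTTAG; its first k bases are the reverse complement of the reverse primer's last k bases, so a perfect k-base overlap needs the forward primer's last k bases to equal them.
Comparing (forward last k vs required): k=1: C vs A ✗; k=2: TC vs AA ✗; k=3: CTC vs AAG ✗; k=4: GCTC vs AAGT ✗; k=5: TGCTC vs AAGTT ✗; k=6: ATGCTC vs AAGTTA ✗; k=7: TATGCTC vs AAGTTAG ✗.
No overlap length from 1 to 7 is perfect, so the longest perfect 3' overlap is 0.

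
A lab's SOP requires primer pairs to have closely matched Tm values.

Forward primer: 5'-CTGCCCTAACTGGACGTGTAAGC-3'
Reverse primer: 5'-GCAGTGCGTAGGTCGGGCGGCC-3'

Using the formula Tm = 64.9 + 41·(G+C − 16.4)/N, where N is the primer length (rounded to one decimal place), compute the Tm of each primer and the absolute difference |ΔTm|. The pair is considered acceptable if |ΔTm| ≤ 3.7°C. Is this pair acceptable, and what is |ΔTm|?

|ΔTm| = 7.2°C; the pair is not acceptable.

Forward: G+C = 13, N = 23 → Tm = 64.9 + 41·(13 − 16.4)/23 = 58.8°C.
Reverse: G+C = 17, N = 22 → Tm = 64.9 + 41·(17 − 16.4)/22 = 66.0°C.
|ΔTm| = |58.8 − 66.0| = 7.2°C, > 3.7°C.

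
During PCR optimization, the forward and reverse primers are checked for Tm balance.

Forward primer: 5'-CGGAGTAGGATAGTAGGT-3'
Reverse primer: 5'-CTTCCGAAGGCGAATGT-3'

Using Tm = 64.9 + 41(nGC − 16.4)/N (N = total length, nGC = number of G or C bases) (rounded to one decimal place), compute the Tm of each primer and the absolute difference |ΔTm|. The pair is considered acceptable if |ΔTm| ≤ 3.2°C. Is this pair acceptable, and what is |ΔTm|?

Forward: G+C = 9, N = 18 → Tm = 64.9 + 41·(9 − 16.4)/18 = 48.0°C.
Reverse: G+C = 9, N = 17 → Tm = 64.9 + 41·(9 − 16.4)/17 = 47.1°C.
|ΔTm| = |48.0 − 47.1| = 0.9°C, ≤ 3.2°C.

|ΔTm| = 0.9°C; the pair is acceptable.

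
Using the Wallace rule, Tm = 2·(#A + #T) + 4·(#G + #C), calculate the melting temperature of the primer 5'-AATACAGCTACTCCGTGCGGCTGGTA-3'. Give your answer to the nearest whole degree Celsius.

Base counts: A=6, T=6, G=7, C=7 (length 26).
Tm = 2·(6+6) + 4·(7+7) = 2·12 + 4·14 = 24 + 56 = 80°C.

80°C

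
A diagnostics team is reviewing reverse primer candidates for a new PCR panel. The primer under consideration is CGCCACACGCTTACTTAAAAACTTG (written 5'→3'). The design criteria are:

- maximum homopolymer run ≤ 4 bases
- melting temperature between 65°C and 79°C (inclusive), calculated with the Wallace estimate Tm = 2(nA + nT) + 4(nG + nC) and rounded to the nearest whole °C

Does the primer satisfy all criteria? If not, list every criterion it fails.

Base counts: A=8, T=6, G=3, C=8 (length 25).
homopolymer run: longest run = 5, exceeds 4 ✗
Tm: Tm = 2·14 + 4·11 = 72°C ✓

Fails: homopolymer run.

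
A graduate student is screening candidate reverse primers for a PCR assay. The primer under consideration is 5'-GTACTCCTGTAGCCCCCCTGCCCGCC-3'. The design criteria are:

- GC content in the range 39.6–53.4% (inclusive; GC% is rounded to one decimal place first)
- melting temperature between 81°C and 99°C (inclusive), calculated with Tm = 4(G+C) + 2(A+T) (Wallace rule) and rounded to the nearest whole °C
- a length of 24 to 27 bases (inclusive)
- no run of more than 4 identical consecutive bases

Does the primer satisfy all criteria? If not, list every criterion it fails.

Fails: GC content, homopolymer run.

Base counts: A=2, T=5, G=5, C=14 (length 26).
GC content: GC 19/26 = 73.1%, outside 39.6–53.4% ✗
Tm: Tm = 2·7 + 4·19 = 90°C ✓
length: length 26 ✓
homopolymer run: longest run = 6, exceeds 4 ✗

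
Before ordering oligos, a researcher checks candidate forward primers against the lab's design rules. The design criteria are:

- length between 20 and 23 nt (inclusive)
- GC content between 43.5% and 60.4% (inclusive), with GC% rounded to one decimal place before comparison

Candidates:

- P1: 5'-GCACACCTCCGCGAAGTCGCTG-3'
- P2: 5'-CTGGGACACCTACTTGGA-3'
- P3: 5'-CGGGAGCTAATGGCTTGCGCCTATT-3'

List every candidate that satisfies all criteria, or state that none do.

P1 (22 nt, A=4 T=3 G=6 C=9): length 22 ✓; GC 15/22 = 68.2%, outside 43.5–60.4% ✗ — fails.
P2 (18 nt, A=4 T=4 G=5 C=5): length 18, outside 20–23 ✗; GC 10/18 = 55.6% ✓ — fails.
P3 (25 nt, A=4 T=7 G=8 C=6): length 25, outside 20–23 ✗; GC 14/25 = 56.0% ✓ — fails.

None of the candidates satisfy all criteria.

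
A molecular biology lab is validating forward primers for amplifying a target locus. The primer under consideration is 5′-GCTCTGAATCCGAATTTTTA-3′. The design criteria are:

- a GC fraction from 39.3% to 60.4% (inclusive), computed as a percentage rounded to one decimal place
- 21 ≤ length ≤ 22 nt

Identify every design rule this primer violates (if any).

Fails: GC content, length.

Base counts: A=5, T=8, G=3, C=4 (length 20).
GC content: GC 7/20 = 35.0%, outside 39.3–60.4% ✗
length: length 20, outside 21–22 ✗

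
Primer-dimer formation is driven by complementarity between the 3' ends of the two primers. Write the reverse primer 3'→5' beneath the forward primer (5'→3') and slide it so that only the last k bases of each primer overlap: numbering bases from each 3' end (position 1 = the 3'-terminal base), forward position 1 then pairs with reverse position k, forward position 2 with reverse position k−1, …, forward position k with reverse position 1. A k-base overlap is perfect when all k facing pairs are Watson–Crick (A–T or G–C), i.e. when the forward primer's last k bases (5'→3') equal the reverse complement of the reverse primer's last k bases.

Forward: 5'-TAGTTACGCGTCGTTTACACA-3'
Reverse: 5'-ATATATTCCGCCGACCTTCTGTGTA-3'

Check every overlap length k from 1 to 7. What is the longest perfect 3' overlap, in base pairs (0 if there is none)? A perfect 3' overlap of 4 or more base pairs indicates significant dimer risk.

Longest perfect overlap: 6 complementary base pairs; significant dimer risk (threshold 4).

Last 7 bases (5'→3') — forward …TTACACA, reverse …CTGTGTA.
Reverse complement of the reverse primer's last 7 bases: TACACAG; its first k bases are the reverse complement of the reverse primer's last k bases, so a perfect k-base overlap needs the forward primer's last k bases to equal them.
Comparing (forward last k vs required): k=1: A vs T ✗; k=2: CA vs TA ✗; k=3: ACA vs TAC ✗; k=4: CACA vs TACA ✗; k=5: ACACA vs TACAC ✗; k=6: TACACA vs TACACA ✓; k=7: TTACACA vs TACACAG ✗.
Only k = 6 is perfect, so the longest perfect 3' overlap is 6.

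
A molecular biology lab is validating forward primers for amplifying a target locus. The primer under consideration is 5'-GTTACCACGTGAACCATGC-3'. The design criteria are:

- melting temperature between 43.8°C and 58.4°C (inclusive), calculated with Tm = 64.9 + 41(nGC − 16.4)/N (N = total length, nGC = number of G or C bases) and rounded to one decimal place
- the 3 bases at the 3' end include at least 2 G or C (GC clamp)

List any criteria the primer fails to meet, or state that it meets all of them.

Base counts: A=5, T=4, G=4, C=6 (length 19).
Tm: Tm = 64.9 + 41·(10 − 16.4)/19 = 51.1°C ✓
GC clamp: 3' end TGC has 2 G/C ✓

Meets all criteria.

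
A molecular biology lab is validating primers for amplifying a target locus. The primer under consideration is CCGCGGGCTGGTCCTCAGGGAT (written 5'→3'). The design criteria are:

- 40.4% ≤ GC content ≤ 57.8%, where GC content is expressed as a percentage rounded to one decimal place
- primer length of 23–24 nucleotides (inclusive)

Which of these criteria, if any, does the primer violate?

Fails: GC content, length.

Base counts: A=2, T=4, G=9, C=7 (length 22).
GC content: GC 16/22 = 72.7%, outside 40.4–57.8% ✗
length: length 22, outside 23–24 ✗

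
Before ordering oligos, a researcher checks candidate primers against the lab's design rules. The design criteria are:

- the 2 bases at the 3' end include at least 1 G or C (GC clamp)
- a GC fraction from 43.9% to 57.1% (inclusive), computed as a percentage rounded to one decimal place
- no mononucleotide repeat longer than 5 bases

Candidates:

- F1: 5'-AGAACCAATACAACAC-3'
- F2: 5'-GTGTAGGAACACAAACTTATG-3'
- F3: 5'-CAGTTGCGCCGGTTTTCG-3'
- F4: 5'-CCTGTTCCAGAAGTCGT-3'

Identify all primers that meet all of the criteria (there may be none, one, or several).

F1 (16 nt, A=9 T=1 G=1 C=5): 3' end AC has 1 G/C ✓; GC 6/16 = 37.5%, outside 43.9–57.1% ✗; longest run = 2 ✓ — fails.
F2 (21 nt, A=8 T=5 G=5 C=3): 3' end TG has 1 G/C ✓; GC 8/21 = 38.1%, outside 43.9–57.1% ✗; longest run = 3 ✓ — fails.
F3 (18 nt, A=1 T=6 G=6 C=5): 3' end CG has 2 G/C ✓; GC 11/18 = 61.1%, outside 43.9–57.1% ✗; longest run = 4 ✓ — fails.
F4 (17 nt, A=3 T=5 G=4 C=5): 3' end GT has 1 G/C ✓; GC 9/17 = 52.9% ✓; longest run = 2 ✓ — passes.

F4 only.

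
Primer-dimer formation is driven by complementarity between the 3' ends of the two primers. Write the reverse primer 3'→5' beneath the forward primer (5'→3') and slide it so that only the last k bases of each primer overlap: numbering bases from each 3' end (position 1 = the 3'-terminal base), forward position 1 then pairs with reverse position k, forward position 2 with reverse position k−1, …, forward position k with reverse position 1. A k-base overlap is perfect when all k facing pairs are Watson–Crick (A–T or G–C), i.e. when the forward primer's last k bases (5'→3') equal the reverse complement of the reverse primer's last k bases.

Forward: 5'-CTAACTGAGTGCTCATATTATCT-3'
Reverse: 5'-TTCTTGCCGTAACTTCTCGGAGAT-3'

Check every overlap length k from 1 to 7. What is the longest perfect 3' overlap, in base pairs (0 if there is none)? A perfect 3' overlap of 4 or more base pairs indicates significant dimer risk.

Last 7 bases (5'→3') — forward …ATTATCT, reverse …CGGAGAT.
Reverse complement of the reverse primer's last 7 bases: ATCTCCG; its first k bases are the reverse complement of the reverse primer's last k bases, so a perfect k-base overlap needs the forward primer's last k bases to equal them.
Comparing (forward last k vs required): k=1: T vs A ✗; k=2: CT vs AT ✗; k=3: TCT vs ATC ✗; k=4: ATCT vs ATCT ✓; k=5: TATCT vs ATCTC ✗; k=6: TTATCT vs ATCTCC ✗; k=7: ATTATCT vs ATCTCCG ✗.
Only k = 4 is perfect, so the longest perfect 3' overlap is 4.

Longest perfect overlap: 4 complementary base pairs; significant dimer risk (threshold 4).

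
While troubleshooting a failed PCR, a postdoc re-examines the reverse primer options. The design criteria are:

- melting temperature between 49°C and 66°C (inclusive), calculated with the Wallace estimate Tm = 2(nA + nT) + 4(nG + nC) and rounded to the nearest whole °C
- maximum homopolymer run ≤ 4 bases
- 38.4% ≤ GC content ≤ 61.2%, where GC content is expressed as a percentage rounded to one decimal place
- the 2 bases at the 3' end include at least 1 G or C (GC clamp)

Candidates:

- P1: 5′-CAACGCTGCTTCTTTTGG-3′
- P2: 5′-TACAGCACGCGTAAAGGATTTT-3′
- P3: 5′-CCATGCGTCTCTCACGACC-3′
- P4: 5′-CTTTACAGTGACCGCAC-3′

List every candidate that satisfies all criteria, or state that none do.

P1 (18 nt, A=2 T=7 G=4 C=5): Tm = 2·9 + 4·9 = 54°C ✓; longest run = 4 ✓; GC 9/18 = 50.0% ✓; 3' end GG has 2 G/C ✓ — passes.
P2 (22 nt, A=7 T=6 G=5 C=4): Tm = 2·13 + 4·9 = 62°C ✓; longest run = 4 ✓; GC 9/22 = 40.9% ✓; 3' end TT has 0 G/C, need ≥1 ✗ — fails.
P3 (19 nt, A=3 T=4 G=3 C=9): Tm = 2·7 + 4·12 = 62°C ✓; longest run = 2 ✓; GC 12/19 = 63.2%, outside 38.4–61.2% ✗; 3' end CC has 2 G/C ✓ — fails.
P4 (17 nt, A=4 T=4 G=3 C=6): Tm = 2·8 + 4·9 = 52°C ✓; longest run = 3 ✓; GC 9/17 = 52.9% ✓; 3' end AC has 1 G/C ✓ — passes.

P1 and P4.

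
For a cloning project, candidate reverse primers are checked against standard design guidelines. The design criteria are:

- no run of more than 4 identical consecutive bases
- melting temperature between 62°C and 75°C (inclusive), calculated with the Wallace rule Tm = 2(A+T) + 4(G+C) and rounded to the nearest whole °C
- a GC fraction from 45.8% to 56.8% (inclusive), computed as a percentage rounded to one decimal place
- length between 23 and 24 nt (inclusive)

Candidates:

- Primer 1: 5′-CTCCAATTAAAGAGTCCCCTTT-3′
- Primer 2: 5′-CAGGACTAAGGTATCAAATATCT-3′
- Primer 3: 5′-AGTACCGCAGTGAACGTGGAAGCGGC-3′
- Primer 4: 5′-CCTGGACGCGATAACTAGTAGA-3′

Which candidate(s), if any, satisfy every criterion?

Primer 1 (22 nt, A=6 T=7 G=2 C=7): longest run = 4 ✓; Tm = 2·13 + 4·9 = 62°C ✓; GC 9/22 = 40.9%, outside 45.8–56.8% ✗; length 22, outside 23–24 ✗ — fails.
Primer 2 (23 nt, A=9 T=6 G=4 C=4): longest run = 3 ✓; Tm = 2·15 + 4·8 = 62°C ✓; GC 8/23 = 34.8%, outside 45.8–56.8% ✗; length 23 ✓ — fails.
Primer 3 (26 nt, A=7 T=3 G=10 C=6): longest run = 2 ✓; Tm = 2·10 + 4·16 = 84°C, outside 62–75°C ✗; GC 16/26 = 61.5%, outside 45.8–56.8% ✗; length 26, outside 23–24 ✗ — fails.
Primer 4 (22 nt, A=7 T=4 G=6 C=5): longest run = 2 ✓; Tm = 2·11 + 4·11 = 66°C ✓; GC 11/22 = 50.0% ✓; length 22, outside 23–24 ✗ — fails.

None of the candidates satisfy all criteria.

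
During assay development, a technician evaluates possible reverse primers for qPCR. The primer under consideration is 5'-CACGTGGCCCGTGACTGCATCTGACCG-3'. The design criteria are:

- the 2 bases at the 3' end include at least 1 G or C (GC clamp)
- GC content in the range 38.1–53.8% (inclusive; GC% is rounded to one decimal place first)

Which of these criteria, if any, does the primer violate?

Fails: GC content.

Base counts: A=4, T=5, G=8, C=10 (length 27).
GC clamp: 3' end CG has 2 G/C ✓
GC content: GC 18/27 = 66.7%, outside 38.1–53.8% ✗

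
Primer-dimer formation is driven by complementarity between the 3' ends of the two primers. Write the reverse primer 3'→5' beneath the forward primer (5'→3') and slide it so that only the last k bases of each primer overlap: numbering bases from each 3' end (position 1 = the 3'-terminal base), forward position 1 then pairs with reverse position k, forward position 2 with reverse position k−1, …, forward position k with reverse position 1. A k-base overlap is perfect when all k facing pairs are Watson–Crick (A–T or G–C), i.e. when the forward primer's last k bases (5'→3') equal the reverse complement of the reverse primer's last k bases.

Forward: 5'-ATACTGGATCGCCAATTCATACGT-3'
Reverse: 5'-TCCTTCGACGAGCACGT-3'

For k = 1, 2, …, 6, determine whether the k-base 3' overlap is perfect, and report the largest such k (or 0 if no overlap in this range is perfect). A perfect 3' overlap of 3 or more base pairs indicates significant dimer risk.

Longest perfect overlap: 4 complementary base pairs; significant dimer risk (threshold 3).

Last 6 bases (5'→3') — forward …ATACGT, reverse …GCACGT.
Reverse complement of the reverse primer's last 6 bases: ACGTGC; its first k bases are the reverse complement of the reverse primer's last k bases, so a perfect k-base overlap needs the forward primer's last k bases to equal them.
Comparing (forward last k vs required): k=1: T vs A ✗; k=2: GT vs AC ✗; k=3: CGT vs ACG ✗; k=4: ACGT vs ACGT ✓; k=5: TACGT vs ACGTG ✗; k=6: ATACGT vs ACGTGC ✗.
Only k = 4 is perfect, so the longest perfect 3' overlap is 4.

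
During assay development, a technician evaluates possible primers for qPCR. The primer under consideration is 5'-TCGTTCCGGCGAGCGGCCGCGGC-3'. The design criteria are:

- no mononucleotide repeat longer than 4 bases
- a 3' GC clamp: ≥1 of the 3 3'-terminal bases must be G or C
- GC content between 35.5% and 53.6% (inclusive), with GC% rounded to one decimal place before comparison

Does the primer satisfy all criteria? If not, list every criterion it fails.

Base counts: A=1, T=3, G=10, C=9 (length 23).
homopolymer run: longest run = 2 ✓
GC clamp: 3' end GGC has 3 G/C ✓
GC content: GC 19/23 = 82.6%, outside 35.5–53.6% ✗

Fails: GC content.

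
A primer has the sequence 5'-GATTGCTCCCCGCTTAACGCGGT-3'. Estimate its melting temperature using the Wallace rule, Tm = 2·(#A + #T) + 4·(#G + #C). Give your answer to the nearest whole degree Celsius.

74°C

Base counts: A=3, T=6, G=6, C=8 (length 23).
Tm = 2·(3+6) + 4·(6+8) = 2·9 + 4·14 = 18 + 56 = 74°C.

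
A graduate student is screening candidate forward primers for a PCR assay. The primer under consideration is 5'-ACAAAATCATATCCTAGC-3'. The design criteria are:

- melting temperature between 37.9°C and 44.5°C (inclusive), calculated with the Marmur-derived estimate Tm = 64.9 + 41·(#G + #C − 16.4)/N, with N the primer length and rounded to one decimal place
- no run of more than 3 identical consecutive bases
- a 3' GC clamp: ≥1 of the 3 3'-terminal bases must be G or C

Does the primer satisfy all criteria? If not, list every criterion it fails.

Base counts: A=8, T=4, G=1, C=5 (length 18).
Tm: Tm = 64.9 + 41·(6 − 16.4)/18 = 41.2°C ✓
homopolymer run: longest run = 4, exceeds 3 ✗
GC clamp: 3' end AGC has 2 G/C ✓

Fails: homopolymer run.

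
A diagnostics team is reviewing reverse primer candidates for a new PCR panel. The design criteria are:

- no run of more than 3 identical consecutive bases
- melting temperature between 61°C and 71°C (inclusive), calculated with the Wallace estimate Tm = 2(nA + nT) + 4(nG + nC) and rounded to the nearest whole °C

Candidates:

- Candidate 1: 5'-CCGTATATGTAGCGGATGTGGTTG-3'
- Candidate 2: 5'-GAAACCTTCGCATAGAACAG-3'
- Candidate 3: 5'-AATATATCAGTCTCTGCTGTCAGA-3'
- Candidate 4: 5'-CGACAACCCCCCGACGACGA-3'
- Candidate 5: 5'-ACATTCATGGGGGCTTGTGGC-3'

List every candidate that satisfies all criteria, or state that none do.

Candidate 1 (24 nt, A=4 T=8 G=9 C=3): longest run = 2 ✓; Tm = 2·12 + 4·12 = 72°C, outside 61–71°C ✗ — fails.
Candidate 2 (20 nt, A=8 T=3 G=4 C=5): longest run = 3 ✓; Tm = 2·11 + 4·9 = 58°C, outside 61–71°C ✗ — fails.
Candidate 3 (24 nt, A=7 T=8 G=4 C=5): longest run = 2 ✓; Tm = 2·15 + 4·9 = 66°C ✓ — passes.
Candidate 4 (20 nt, A=6 T=0 G=4 C=10): longest run = 6, exceeds 3 ✗; Tm = 2·6 + 4·14 = 68°C ✓ — fails.
Candidate 5 (21 nt, A=3 T=6 G=8 C=4): longest run = 5, exceeds 3 ✗; Tm = 2·9 + 4·12 = 66°C ✓ — fails.

Candidate 3 only.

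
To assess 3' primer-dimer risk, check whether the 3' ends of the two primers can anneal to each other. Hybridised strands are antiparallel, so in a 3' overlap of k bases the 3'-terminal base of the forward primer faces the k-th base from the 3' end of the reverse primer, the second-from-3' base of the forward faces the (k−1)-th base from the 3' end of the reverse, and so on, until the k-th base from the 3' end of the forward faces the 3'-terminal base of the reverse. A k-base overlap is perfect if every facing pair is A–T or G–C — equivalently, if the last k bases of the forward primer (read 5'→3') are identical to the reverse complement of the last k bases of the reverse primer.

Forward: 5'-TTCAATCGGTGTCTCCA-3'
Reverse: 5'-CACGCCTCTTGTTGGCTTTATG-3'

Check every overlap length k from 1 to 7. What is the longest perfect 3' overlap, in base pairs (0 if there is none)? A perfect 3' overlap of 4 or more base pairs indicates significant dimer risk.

Last 7 bases (5'→3') — forward …GTCTCCA, reverse …CTTTATG.
Reverse complement of the reverse primer's last 7 bases: CATAAAG; its first k bases are the reverse complement of the reverse primer's last k bases, so a perfect k-base overlap needs the forward primer's last k bases to equal them.
Comparing (forward last k vs required): k=1: A vs C ✗; k=2: CA vs CA ✓; k=3: CCA vs CAT ✗; k=4: TCCA vs CATA ✗; k=5: CTCCA vs CATAA ✗; k=6: TCTCCA vs CATAAA ✗; k=7: GTCTCCA vs CATAAAG ✗.
Only k = 2 is perfect, so the longest perfect 3' overlap is 2.

Longest perfect overlap: 2 complementary base pairs; below the dimer-risk threshold (threshold 4).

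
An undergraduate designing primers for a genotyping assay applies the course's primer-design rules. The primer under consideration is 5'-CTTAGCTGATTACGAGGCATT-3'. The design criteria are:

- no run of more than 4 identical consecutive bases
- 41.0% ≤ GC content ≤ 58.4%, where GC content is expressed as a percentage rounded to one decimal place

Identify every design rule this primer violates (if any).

Base counts: A=5, T=7, G=5, C=4 (length 21).
homopolymer run: longest run = 2 ✓
GC content: GC 9/21 = 42.9% ✓

Meets all criteria.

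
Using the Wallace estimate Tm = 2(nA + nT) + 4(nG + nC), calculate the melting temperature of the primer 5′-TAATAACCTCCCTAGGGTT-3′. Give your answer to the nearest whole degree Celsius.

Base counts: A=5, T=6, G=3, C=5 (length 19).
Tm = 2·(5+6) + 4·(3+5) = 2·11 + 4·8 = 22 + 32 = 54°C.

54°C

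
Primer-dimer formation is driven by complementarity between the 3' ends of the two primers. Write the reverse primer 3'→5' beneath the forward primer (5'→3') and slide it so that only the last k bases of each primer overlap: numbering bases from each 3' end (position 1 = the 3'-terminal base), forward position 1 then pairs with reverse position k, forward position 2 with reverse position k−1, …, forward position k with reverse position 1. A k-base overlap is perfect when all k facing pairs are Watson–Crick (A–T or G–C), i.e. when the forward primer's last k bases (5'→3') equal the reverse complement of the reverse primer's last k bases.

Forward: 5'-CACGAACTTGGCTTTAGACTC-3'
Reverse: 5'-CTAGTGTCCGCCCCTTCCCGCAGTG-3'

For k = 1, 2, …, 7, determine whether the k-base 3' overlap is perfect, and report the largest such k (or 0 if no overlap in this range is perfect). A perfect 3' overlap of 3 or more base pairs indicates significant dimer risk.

Longest perfect overlap: 1 complementary base pair; below the dimer-risk threshold (threshold 3).

Last 7 bases (5'→3') — forward …TAGACTC, reverse …CGCAGTG.
Reverse complement of the reverse primer's last 7 bases: CACTGCG; its first k bases are the reverse complement of the reverse primer's last k bases, so a perfect k-base overlap needs the forward primer's last k bases to equal them.
Comparing (forward last k vs required): k=1: C vs C ✓; k=2: TC vs CA ✗; k=3: CTC vs CAC ✗; k=4: ACTC vs CACT ✗; k=5: GACTC vs CACTG ✗; k=6: AGACTC vs CACTGC ✗; k=7: TAGACTC vs CACTGCG ✗.
Only k = 1 is perfect, so the longest perfect 3' overlap is 1.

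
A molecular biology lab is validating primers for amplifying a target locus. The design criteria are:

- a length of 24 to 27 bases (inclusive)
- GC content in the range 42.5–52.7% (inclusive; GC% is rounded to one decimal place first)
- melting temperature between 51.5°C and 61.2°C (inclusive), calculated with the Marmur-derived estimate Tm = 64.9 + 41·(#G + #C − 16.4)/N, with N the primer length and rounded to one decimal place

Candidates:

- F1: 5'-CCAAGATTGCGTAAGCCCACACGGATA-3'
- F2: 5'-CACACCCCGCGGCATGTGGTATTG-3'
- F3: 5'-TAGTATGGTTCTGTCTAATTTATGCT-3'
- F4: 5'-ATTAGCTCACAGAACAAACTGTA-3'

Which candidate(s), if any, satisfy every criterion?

F1 (27 nt, A=9 T=4 G=6 C=8): length 27 ✓; GC 14/27 = 51.9% ✓; Tm = 64.9 + 41·(14 − 16.4)/27 = 61.3°C, outside 51.5–61.2°C ✗ — fails.
F2 (24 nt, A=4 T=5 G=7 C=8): length 24 ✓; GC 15/24 = 62.5%, outside 42.5–52.7% ✗; Tm = 64.9 + 41·(15 − 16.4)/24 = 62.5°C, outside 51.5–61.2°C ✗ — fails.
F3 (26 nt, A=5 T=13 G=5 C=3): length 26 ✓; GC 8/26 = 30.8%, outside 42.5–52.7% ✗; Tm = 64.9 + 41·(8 − 16.4)/26 = 51.7°C ✓ — fails.
F4 (23 nt, A=10 T=5 G=3 C=5): length 23, outside 24–27 ✗; GC 8/23 = 34.8%, outside 42.5–52.7% ✗; Tm = 64.9 + 41·(8 − 16.4)/23 = 49.9°C, outside 51.5–61.2°C ✗ — fails.

None of the candidates satisfy all criteria.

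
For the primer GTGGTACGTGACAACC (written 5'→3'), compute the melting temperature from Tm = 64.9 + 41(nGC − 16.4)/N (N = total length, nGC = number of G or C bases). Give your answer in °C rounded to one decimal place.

Base counts: A=4, T=3, G=5, C=4; G+C = 9, N = 16.
Tm = 64.9 + 41·(9 − 16.4)/16 = 64.9 + -303.40/16 = 45.9°C.

45.9°C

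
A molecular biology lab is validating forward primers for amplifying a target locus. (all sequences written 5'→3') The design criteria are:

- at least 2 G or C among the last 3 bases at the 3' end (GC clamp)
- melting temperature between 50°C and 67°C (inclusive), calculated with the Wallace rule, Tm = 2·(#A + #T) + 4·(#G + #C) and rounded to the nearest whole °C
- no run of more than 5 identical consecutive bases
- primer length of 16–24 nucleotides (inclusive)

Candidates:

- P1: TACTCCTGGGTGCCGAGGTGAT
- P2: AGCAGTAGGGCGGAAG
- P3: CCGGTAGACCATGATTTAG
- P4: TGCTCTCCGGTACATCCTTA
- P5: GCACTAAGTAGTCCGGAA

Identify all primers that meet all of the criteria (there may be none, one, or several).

None of the candidates satisfy all criteria.

P1 (22 nt, A=3 T=6 G=8 C=5): 3' end GAT has 1 G/C, need ≥2 ✗; Tm = 2·9 + 4·13 = 70°C, outside 50–67°C ✗; longest run = 3 ✓; length 22 ✓ — fails.
P2 (16 nt, A=5 T=1 G=8 C=2): 3' end AAG has 1 G/C, need ≥2 ✗; Tm = 2·6 + 4·10 = 52°C ✓; longest run = 3 ✓; length 16 ✓ — fails.
P3 (19 nt, A=5 T=5 G=5 C=4): 3' end TAG has 1 G/C, need ≥2 ✗; Tm = 2·10 + 4·9 = 56°C ✓; longest run = 3 ✓; length 19 ✓ — fails.
P4 (20 nt, A=3 T=7 G=3 C=7): 3' end TTA has 0 G/C, need ≥2 ✗; Tm = 2·10 + 4·10 = 60°C ✓; longest run = 2 ✓; length 20 ✓ — fails.
P5 (18 nt, A=6 T=3 G=5 C=4): 3' end GAA has 1 G/C, need ≥2 ✗; Tm = 2·9 + 4·9 = 54°C ✓; longest run = 2 ✓; length 18 ✓ — fails.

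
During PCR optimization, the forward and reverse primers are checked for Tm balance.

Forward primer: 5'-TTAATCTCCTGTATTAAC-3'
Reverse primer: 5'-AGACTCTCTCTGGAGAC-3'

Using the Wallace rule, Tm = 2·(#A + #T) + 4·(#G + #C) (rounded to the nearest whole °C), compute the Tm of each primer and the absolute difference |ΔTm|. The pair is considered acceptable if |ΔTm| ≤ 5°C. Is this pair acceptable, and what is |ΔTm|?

|ΔTm| = 6°C; the pair is not acceptable.

Forward: A=5 T=8 G=1 C=4 → Tm = 2·13 + 4·5 = 46°C.
Reverse: A=4 T=4 G=4 C=5 → Tm = 2·8 + 4·9 = 52°C.
|ΔTm| = |46 − 52| = 6°C, > 5°C.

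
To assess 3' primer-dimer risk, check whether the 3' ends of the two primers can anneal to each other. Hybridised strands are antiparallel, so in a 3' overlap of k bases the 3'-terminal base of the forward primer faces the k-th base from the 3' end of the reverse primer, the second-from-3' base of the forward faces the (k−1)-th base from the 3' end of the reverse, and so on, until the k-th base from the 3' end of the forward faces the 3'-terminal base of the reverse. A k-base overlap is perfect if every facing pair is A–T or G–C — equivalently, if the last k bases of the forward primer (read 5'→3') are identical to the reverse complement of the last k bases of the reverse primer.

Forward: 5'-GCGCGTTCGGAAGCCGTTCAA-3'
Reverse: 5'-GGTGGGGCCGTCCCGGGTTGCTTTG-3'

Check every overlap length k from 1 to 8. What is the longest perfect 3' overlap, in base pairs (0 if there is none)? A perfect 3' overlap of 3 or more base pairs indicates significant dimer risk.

Last 8 bases (5'→3') — forward …CCGTTCAA, reverse …TTGCTTTG.
Reverse complement of the reverse primer's last 8 bases: CAAAGCAA; its first k bases are the reverse complement of the reverse primer's last k bases, so a perfect k-base overlap needs the forward primer's last k bases to equal them.
Comparing (forward last k vs required): k=1: A vs C ✗; k=2: AA vs CA ✗; k=3: CAA vs CAA ✓; k=4: TCAA vs CAAA ✗; k=5: TTCAA vs CAAAG ✗; k=6: GTTCAA vs CAAAGC ✗; k=7: CGTTCAA vs CAAAGCA ✗; k=8: CCGTTCAA vs CAAAGCAA ✗.
Only k = 3 is perfect, so the longest perfect 3' overlap is 3.

Longest perfect overlap: 3 complementary base pairs; significant dimer risk (threshold 3).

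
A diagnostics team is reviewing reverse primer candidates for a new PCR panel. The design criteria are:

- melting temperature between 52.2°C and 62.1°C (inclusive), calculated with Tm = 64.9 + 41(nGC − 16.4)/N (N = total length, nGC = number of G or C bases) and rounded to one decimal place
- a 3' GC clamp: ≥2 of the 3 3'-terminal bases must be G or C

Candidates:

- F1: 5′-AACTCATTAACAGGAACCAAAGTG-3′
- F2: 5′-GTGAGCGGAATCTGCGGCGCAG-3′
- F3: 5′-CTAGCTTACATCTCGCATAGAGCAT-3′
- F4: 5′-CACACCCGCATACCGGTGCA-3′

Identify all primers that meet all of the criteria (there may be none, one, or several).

F1 and F4.

F1 (24 nt, A=11 T=4 G=4 C=5): Tm = 64.9 + 41·(9 − 16.4)/24 = 52.3°C ✓; 3' end GTG has 2 G/C ✓ — passes.
F2 (22 nt, A=4 T=3 G=10 C=5): Tm = 64.9 + 41·(15 − 16.4)/22 = 62.3°C, outside 52.2–62.1°C ✗; 3' end CAG has 2 G/C ✓ — fails.
F3 (25 nt, A=7 T=7 G=4 C=7): Tm = 64.9 + 41·(11 − 16.4)/25 = 56.0°C ✓; 3' end CAT has 1 G/C, need ≥2 ✗ — fails.
F4 (20 nt, A=5 T=2 G=4 C=9): Tm = 64.9 + 41·(13 − 16.4)/20 = 57.9°C ✓; 3' end GCA has 2 G/C ✓ — passes.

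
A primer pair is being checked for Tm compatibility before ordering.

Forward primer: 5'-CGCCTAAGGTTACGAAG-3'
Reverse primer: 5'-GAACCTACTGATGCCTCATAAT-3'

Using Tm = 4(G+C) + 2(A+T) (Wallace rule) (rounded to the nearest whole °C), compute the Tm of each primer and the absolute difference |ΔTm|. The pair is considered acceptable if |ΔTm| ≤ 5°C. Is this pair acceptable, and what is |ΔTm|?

|ΔTm| = 10°C; the pair is not acceptable.

Forward: A=5 T=3 G=5 C=4 → Tm = 2·8 + 4·9 = 52°C.
Reverse: A=7 T=6 G=3 C=6 → Tm = 2·13 + 4·9 = 62°C.
|ΔTm| = |52 − 62| = 10°C, > 5°C.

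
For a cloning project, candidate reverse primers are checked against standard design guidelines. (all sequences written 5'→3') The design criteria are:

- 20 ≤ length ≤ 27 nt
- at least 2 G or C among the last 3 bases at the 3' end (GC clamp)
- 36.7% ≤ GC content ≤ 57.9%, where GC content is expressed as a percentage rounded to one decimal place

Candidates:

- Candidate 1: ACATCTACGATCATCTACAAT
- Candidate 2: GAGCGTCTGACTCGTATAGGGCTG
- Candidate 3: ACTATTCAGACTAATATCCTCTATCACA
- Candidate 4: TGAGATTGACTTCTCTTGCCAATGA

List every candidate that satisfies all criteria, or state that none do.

None of the candidates satisfy all criteria.

Candidate 1 (21 nt, A=8 T=6 G=1 C=6): length 21 ✓; 3' end AAT has 0 G/C, need ≥2 ✗; GC 7/21 = 33.3%, outside 36.7–57.9% ✗ — fails.
Candidate 2 (24 nt, A=4 T=6 G=9 C=5): length 24 ✓; 3' end CTG has 2 G/C ✓; GC 14/24 = 58.3%, outside 36.7–57.9% ✗ — fails.
Candidate 3 (28 nt, A=10 T=9 G=1 C=8): length 28, outside 20–27 ✗; 3' end ACA has 1 G/C, need ≥2 ✗; GC 9/28 = 32.1%, outside 36.7–57.9% ✗ — fails.
Candidate 4 (25 nt, A=6 T=9 G=5 C=5): length 25 ✓; 3' end TGA has 1 G/C, need ≥2 ✗; GC 10/25 = 40.0% ✓ — fails.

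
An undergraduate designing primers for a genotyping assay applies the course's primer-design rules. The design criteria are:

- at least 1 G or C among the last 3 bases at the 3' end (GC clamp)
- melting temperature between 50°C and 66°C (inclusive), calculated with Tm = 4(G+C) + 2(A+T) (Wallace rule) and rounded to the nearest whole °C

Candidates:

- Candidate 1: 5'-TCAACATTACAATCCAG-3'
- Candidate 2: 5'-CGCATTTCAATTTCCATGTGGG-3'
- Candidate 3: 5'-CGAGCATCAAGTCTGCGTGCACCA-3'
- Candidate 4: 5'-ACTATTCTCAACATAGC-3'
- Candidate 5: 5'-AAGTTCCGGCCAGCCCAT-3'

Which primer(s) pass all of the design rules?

Candidate 1 (17 nt, A=7 T=4 G=1 C=5): 3' end CAG has 2 G/C ✓; Tm = 2·11 + 4·6 = 46°C, outside 50–66°C ✗ — fails.
Candidate 2 (22 nt, A=4 T=8 G=5 C=5): 3' end GGG has 3 G/C ✓; Tm = 2·12 + 4·10 = 64°C ✓ — passes.
Candidate 3 (24 nt, A=6 T=4 G=6 C=8): 3' end CCA has 2 G/C ✓; Tm = 2·10 + 4·14 = 76°C, outside 50–66°C ✗ — fails.
Candidate 4 (17 nt, A=6 T=5 G=1 C=5): 3' end AGC has 2 G/C ✓; Tm = 2·11 + 4·6 = 46°C, outside 50–66°C ✗ — fails.
Candidate 5 (18 nt, A=4 T=3 G=4 C=7): 3' end CAT has 1 G/C ✓; Tm = 2·7 + 4·11 = 58°C ✓ — passes.

Candidate 2 and Candidate 5.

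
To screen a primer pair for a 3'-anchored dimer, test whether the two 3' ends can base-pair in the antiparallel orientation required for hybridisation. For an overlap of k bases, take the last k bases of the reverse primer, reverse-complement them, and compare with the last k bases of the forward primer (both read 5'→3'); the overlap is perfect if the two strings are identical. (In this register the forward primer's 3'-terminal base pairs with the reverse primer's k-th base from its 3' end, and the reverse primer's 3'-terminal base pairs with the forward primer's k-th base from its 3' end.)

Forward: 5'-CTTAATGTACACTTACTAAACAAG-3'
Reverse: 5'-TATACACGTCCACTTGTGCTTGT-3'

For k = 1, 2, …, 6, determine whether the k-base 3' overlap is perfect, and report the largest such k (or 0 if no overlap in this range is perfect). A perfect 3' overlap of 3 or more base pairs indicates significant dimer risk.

Longest perfect overlap: 5 complementary base pairs; significant dimer risk (threshold 3).

Last 6 bases (5'→3') — forward …AACAAG, reverse …GCTTGT.
Reverse complement of the reverse primer's last 6 bases: ACAAGC; its first k bases are the reverse complement of the reverse primer's last k bases, so a perfect k-base overlap needs the forward primer's last k bases to equal them.
Comparing (forward last k vs required): k=1: G vs A ✗; k=2: AG vs AC ✗; k=3: AAG vs ACA ✗; k=4: CAAG vs ACAA ✗; k=5: ACAAG vs ACAAG ✓; k=6: AACAAG vs ACAAGC ✗.
Only k = 5 is perfect, so the longest perfect 3' overlap is 5.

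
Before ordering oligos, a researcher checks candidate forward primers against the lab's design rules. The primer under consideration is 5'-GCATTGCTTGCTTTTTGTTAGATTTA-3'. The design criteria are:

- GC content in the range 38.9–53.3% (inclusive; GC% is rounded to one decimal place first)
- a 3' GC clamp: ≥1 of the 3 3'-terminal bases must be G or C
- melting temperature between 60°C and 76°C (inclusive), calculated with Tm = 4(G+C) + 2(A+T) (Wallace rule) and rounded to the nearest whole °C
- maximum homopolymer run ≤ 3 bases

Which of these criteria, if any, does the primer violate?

Fails: GC content, GC clamp, homopolymer run.

Base counts: A=4, T=14, G=5, C=3 (length 26).
GC content: GC 8/26 = 30.8%, outside 38.9–53.3% ✗
GC clamp: 3' end TTA has 0 G/C, need ≥1 ✗
Tm: Tm = 2·18 + 4·8 = 68°C ✓
homopolymer run: longest run = 5, exceeds 3 ✗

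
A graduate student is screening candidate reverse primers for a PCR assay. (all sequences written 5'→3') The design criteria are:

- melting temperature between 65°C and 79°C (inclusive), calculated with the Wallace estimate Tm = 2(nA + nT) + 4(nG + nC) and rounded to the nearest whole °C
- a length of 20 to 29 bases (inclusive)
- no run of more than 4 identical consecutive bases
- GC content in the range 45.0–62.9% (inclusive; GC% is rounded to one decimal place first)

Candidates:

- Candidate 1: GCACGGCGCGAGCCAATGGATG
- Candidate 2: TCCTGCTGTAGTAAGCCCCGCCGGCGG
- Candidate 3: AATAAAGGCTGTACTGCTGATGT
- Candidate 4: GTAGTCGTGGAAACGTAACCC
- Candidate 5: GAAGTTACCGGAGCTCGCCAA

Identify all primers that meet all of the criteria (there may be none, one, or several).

Candidate 1 (22 nt, A=5 T=2 G=9 C=6): Tm = 2·7 + 4·15 = 74°C ✓; length 22 ✓; longest run = 2 ✓; GC 15/22 = 68.2%, outside 45.0–62.9% ✗ — fails.
Candidate 2 (27 nt, A=3 T=5 G=9 C=10): Tm = 2·8 + 4·19 = 92°C, outside 65–79°C ✗; length 27 ✓; longest run = 4 ✓; GC 19/27 = 70.4%, outside 45.0–62.9% ✗ — fails.
Candidate 3 (23 nt, A=7 T=7 G=6 C=3): Tm = 2·14 + 4·9 = 64°C, outside 65–79°C ✗; length 23 ✓; longest run = 3 ✓; GC 9/23 = 39.1%, outside 45.0–62.9% ✗ — fails.
Candidate 4 (21 nt, A=6 T=4 G=6 C=5): Tm = 2·10 + 4·11 = 64°C, outside 65–79°C ✗; length 21 ✓; longest run = 3 ✓; GC 11/21 = 52.4% ✓ — fails.
Candidate 5 (21 nt, A=6 T=3 G=6 C=6): Tm = 2·9 + 4·12 = 66°C ✓; length 21 ✓; longest run = 2 ✓; GC 12/21 = 57.1% ✓ — passes.

Candidate 5 only.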